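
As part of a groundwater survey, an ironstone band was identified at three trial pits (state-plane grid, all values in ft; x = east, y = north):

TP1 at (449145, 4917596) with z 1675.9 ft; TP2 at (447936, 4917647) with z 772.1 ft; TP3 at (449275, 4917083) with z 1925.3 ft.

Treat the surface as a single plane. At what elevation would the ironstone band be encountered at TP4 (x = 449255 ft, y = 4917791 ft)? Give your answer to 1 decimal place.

Two edge vectors: TP1→TP2 = (-1209, 51, -903.8), TP1→TP3 = (130, -513, 249.4).
Normal n = (TP1→TP2) × (TP1→TP3) = (-450930, 184030.6, 613587).
So ∂z/∂x = −n_x/n_z = 0.734908008 and ∂z/∂y = −n_y/n_z = −0.299925846.
Intercept c from TP1: 1675.9 − 330080.26 + 1474914.14 = 1146509.78.
At (449255, 4917791): z = 330161.1 − 1474972.6 + 1146509.78 = 1698.3 ft.

1698.3 ft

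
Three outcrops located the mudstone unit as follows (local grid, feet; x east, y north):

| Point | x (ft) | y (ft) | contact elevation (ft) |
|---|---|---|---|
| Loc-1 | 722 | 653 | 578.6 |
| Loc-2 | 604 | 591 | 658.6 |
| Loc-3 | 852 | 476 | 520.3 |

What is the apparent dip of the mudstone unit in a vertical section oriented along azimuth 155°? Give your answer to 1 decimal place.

8.5°

Let the plane be z = a·x + b·y + c.
Loc-2−Loc-1: −118a − 62b = 80;  Loc-3−Loc-1: 130a − 177b = −58.3.
Solving gives a = −0.61406, b = −0.12163.
Unit vector along 155° is (sin 155°, cos 155°) = (0.4226, -0.9063).
Slope in that direction = a·(0.4226) + b·(-0.9063) = −0.14928.
Apparent dip = arctan|0.14928| = 8.5° (true dip is 32.0°, so apparent ≤ true as expected).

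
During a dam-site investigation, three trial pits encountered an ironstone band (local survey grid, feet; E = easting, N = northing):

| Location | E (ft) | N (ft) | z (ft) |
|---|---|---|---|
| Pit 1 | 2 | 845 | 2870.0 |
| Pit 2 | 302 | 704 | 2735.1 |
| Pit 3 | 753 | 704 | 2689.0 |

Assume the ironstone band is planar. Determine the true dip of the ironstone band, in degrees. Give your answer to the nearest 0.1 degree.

36.7°

Two edge vectors: Pit 1→Pit 2 = (300, -141, -134.9), Pit 1→Pit 3 = (751, -141, -181).
Normal n = (Pit 1→Pit 2) × (Pit 1→Pit 3) = (6500.1, -47009.9, 63591).
So ∂z/∂E = −n_x/n_z = −0.10222 and ∂z/∂N = −n_y/n_z = 0.73925.
Gradient magnitude |∇z| = √(a² + b²) = √(0.01045 + 0.54650) = 0.74629.
True dip = arctan(0.74629) = 36.7°, dipping toward S (azimuth ≈ 172°).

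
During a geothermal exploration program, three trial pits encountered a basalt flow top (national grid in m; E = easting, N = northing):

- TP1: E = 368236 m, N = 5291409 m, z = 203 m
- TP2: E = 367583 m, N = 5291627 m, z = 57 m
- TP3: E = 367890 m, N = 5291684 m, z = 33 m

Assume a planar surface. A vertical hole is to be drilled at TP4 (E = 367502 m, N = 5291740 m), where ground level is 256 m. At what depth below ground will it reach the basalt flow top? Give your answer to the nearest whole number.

267 m

Two edge vectors: TP1→TP2 = (-653, 218, -146), TP1→TP3 = (-346, 275, -170).
Normal n = (TP1→TP2) × (TP1→TP3) = (3090, -60494, -104147).
So ∂z/∂E = −n_x/n_z = 0.02966960 and ∂z/∂N = −n_y/n_z = −0.58085206.
Intercept c from TP1: 203 − 10925.42 + 3073525.84 = 3062803.43.
At (367502, 5291740): z_contact = 10903.6 − 3073718.1 + 3062803.43 = -11.0 m.
Depth below ground = 256 − (-11.0) = 267 m.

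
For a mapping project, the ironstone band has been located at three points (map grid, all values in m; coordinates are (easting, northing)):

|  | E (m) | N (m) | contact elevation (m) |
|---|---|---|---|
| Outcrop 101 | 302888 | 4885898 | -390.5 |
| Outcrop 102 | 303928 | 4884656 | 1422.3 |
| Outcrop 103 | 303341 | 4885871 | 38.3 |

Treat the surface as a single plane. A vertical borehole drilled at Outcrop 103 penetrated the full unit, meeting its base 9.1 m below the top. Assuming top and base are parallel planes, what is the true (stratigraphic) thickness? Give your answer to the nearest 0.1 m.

6.0 m

Let the plane be z = a·E + b·N + c.
Outcrop 102−Outcrop 101: 1040a − 1242b = 1812.8;  Outcrop 103−Outcrop 101: 453a − 27b = 428.8.
Solving gives a = 0.90474, b = −0.70199.
|∇z| = √(a²+b²) = 1.14514, so dip δ = arctan(1.14514) = 48.87°.
True thickness = vertical thickness × cos δ = 9.1 × cos 48.87° = 6.0 m.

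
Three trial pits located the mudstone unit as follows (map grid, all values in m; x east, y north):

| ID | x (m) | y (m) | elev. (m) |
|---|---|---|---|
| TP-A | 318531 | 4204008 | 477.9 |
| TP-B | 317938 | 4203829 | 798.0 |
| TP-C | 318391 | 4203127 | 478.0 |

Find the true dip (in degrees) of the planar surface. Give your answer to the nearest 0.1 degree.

Two edge vectors: TP-A→TP-B = (-593, -179, 320.1), TP-A→TP-C = (-140, -881, 0.1).
Normal n = (TP-A→TP-B) × (TP-A→TP-C) = (281990.2, -44754.7, 497373).
So ∂z/∂x = −n_x/n_z = −0.56696 and ∂z/∂y = −n_y/n_z = 0.08998.
Gradient magnitude |∇z| = √(a² + b²) = √(0.32144 + 0.00810) = 0.57406.
True dip = arctan(0.57406) = 29.9°, dipping toward E (azimuth ≈ 099°).

29.9°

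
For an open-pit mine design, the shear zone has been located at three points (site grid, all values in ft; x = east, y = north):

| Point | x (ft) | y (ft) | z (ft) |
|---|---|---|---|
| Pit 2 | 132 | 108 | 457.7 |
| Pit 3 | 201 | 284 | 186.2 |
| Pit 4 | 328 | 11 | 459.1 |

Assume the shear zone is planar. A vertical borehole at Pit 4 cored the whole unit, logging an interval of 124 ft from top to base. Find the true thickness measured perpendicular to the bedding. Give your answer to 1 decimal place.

70.7 ft

Two edge vectors: Pit 2→Pit 3 = (69, 176, -271.5), Pit 2→Pit 4 = (196, -97, 1.4).
Normal n = (Pit 2→Pit 3) × (Pit 2→Pit 4) = (-26089.1, -53310.6, -41189).
So ∂z/∂x = −n_x/n_z = −0.63340 and ∂z/∂y = −n_y/n_z = −1.29429.
|∇z| = √(a²+b²) = 1.44097, so dip δ = arctan(1.44097) = 55.24°.
True thickness = vertical thickness × cos δ = 124 × cos 55.24° = 70.7 ft.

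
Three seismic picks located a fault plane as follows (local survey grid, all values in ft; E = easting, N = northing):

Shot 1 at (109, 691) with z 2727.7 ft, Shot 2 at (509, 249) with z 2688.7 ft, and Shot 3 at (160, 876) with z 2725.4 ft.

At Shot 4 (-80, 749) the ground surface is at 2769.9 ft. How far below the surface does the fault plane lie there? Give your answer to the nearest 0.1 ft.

Let the plane be z = a·E + b·N + c.
Shot 2−Shot 1: 400a − 442b = −39;  Shot 3−Shot 1: 51a + 185b = −2.3.
Solving gives a = −0.08526, b = 0.01107.
Then c = 2727.7 − a·109 − b·691 = 2729.34.
At (-80, 749): z_contact = 6.82 + 8.29 + 2729.34 = 2744.46 ft.
Depth below ground = 2769.9 − 2744.46 = 25.4 ft.

25.4 ft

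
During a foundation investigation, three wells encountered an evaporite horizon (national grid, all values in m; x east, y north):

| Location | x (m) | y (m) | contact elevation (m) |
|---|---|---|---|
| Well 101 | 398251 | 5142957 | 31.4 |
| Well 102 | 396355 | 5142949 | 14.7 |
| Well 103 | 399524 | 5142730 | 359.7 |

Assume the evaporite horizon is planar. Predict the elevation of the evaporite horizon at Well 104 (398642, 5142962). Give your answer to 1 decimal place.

Two edge vectors: Well 101→Well 102 = (-1896, -8, -16.7), Well 101→Well 103 = (1273, -227, 328.3).
Normal n = (Well 101→Well 102) × (Well 101→Well 103) = (-6417.3, 601197.7, 440576).
So ∂z/∂x = −n_x/n_z = 0.014565705 and ∂z/∂y = −n_y/n_z = −1.364572060.
Intercept c from Well 101: 31.4 − 5800.81 + 7017935.43 = 7012166.02.
At (398642, 5142962): z = 5806.5 − 7017942.3 + 7012166.02 = 30.3 m.

30.3 m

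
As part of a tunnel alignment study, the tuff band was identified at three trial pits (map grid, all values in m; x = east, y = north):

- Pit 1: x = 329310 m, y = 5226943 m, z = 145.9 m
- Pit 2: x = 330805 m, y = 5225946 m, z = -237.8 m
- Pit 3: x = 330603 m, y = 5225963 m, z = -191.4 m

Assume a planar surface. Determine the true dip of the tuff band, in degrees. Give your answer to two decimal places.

Let the plane be z = a·x + b·y + c.
Pit 2−Pit 1: 1495a − 997b = −383.7;  Pit 3−Pit 1: 1293a − 980b = −337.3.
Solving gives a = −0.22581, b = 0.04625.
Gradient magnitude |∇z| = √(a² + b²) = √(0.05099 + 0.00214) = 0.23050.
True dip = arctan(0.23050) = 12.98°, dipping toward ESE (azimuth ≈ 102°).

12.98°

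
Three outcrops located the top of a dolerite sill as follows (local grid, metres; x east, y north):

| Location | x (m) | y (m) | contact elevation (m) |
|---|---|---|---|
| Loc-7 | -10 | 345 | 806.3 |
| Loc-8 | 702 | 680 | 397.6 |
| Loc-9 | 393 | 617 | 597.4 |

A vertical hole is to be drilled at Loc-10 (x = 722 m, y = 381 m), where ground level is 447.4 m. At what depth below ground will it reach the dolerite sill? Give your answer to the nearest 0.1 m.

Let the plane be z = a·x + b·y + c.
Loc-8−Loc-7: 712a + 335b = −408.7;  Loc-9−Loc-7: 403a + 272b = −208.9.
Solving gives a = −0.70211, b = 0.27224.
Then c = 806.3 − a·-10 − b·345 = 705.36.
At (722, 381): z_contact = −506.92 + 103.72 + 705.36 = 302.16 m.
Depth below ground = 447.4 − 302.16 = 145.2 m.

145.2 m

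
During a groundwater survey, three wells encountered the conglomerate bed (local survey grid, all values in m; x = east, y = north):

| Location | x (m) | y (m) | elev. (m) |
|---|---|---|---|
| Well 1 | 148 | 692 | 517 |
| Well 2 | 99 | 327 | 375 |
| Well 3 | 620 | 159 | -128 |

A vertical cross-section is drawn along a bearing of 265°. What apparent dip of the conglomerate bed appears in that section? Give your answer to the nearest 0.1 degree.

Let the plane be z = a·x + b·y + c.
Well 2−Well 1: −49a − 365b = −142;  Well 3−Well 1: 472a − 533b = −645.
Solving gives a = −0.80515, b = 0.49713.
Unit vector along 265° is (sin 265°, cos 265°) = (-0.9962, -0.0872).
Slope in that direction = a·(-0.9962) + b·(-0.0872) = 0.75876.
Apparent dip = arctan|0.75876| = 37.2° (true dip is 43.4°, so apparent ≤ true as expected).

37.2°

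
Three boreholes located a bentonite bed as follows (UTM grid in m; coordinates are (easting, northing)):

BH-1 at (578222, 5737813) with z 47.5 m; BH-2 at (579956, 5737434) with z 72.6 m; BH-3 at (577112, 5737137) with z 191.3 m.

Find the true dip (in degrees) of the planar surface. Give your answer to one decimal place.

10.0°

Let the plane be z = a·E + b·N + c.
BH-2−BH-1: 1734a − 379b = 25.1;  BH-3−BH-1: −1110a − 676b = 143.8.
Solving gives a = −0.02356, b = −0.17403.
Gradient magnitude |∇z| = √(a² + b²) = √(0.00056 + 0.03029) = 0.17562.
True dip = arctan(0.17562) = 10.0°, dipping toward N (azimuth ≈ 008°).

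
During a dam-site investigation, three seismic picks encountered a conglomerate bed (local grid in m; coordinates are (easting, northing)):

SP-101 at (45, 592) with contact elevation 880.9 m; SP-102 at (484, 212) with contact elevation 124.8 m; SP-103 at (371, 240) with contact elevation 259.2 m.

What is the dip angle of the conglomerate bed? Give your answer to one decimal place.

Two edge vectors: SP-101→SP-102 = (439, -380, -756.1), SP-101→SP-103 = (326, -352, -621.7).
Normal n = (SP-101→SP-102) × (SP-101→SP-103) = (-29901.2, 26437.7, -30648).
So ∂z/∂E = −n_x/n_z = −0.97563 and ∂z/∂N = −n_y/n_z = 0.86262.
Gradient magnitude |∇z| = √(a² + b²) = √(0.95186 + 0.74412) = 1.30230.
True dip = arctan(1.30230) = 52.5°, dipping toward SE (azimuth ≈ 131°).

52.5°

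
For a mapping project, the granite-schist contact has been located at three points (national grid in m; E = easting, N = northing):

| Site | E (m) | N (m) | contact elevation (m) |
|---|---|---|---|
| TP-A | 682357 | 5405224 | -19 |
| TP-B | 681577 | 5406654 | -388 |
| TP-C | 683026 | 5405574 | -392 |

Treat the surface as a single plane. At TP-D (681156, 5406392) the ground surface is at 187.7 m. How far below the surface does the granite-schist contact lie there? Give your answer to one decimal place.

Two edge vectors: TP-A→TP-B = (-780, 1430, -369), TP-A→TP-C = (669, 350, -373).
Normal n = (TP-A→TP-B) × (TP-A→TP-C) = (-404240, -537801, -1229670).
So ∂z/∂E = −n_x/n_z = −0.328738605 and ∂z/∂N = −n_y/n_z = −0.437353924.
Intercept c from TP-A: -19 + 224317.09 + 2363995.93 = 2588294.02.
At (681156, 5406392): z_contact = −223922.27 − 2364506.76 + 2588294.02 = -135.01 m.
Depth below ground = 187.7 − (-135.01) = 322.7 m.

322.7 m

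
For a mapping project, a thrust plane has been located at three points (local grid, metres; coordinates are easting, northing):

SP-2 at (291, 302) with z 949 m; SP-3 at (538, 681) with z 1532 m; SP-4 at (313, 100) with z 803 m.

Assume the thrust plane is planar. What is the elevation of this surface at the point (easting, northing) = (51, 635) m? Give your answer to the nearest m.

971 m

Let the plane be z = a·easting + b·northing + c.
SP-3−SP-2: 247a + 379b = 583;  SP-4−SP-2: 22a − 202b = −146.
Solving gives a = 1.07213, b = 0.83954.
Then c = 949 − a·291 − b·302 = 383.47.
At (51, 635): z = 54.7 + 533.1 + 383.47 = 971.3 m.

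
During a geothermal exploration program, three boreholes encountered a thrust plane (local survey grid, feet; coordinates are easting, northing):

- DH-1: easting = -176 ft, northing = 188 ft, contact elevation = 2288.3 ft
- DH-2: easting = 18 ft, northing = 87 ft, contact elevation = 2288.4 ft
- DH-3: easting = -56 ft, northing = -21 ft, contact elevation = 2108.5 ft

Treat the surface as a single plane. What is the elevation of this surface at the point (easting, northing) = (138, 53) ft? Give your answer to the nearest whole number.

2323 ft

Two edge vectors: DH-1→DH-2 = (194, -101, 0.1), DH-1→DH-3 = (120, -209, -179.8).
Normal n = (DH-1→DH-2) × (DH-1→DH-3) = (18180.7, 34893.2, -28426).
So ∂z/∂easting = −n_x/n_z = 0.63958 and ∂z/∂northing = −n_y/n_z = 1.22751.
Intercept c from DH-1: 2288.3 + 112.57 − 230.77 = 2170.09.
At (138, 53): z = 88.3 + 65.1 + 2170.09 = 2323.4 ft.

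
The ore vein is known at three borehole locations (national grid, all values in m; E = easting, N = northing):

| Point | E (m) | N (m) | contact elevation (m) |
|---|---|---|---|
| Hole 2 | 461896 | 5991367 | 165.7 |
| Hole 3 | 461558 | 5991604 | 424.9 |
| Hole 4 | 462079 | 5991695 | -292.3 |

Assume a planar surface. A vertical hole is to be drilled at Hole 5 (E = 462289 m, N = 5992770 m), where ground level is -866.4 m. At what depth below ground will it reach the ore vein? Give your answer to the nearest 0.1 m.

Two edge vectors: Hole 2→Hole 3 = (-338, 237, 259.2), Hole 2→Hole 4 = (183, 328, -458).
Normal n = (Hole 2→Hole 3) × (Hole 2→Hole 4) = (-193563.6, -107370.4, -154235).
So ∂z/∂E = −n_x/n_z = −1.254991409 and ∂z/∂N = −n_y/n_z = −0.696148086.
Intercept c from Hole 2: 165.7 + 579675.51 + 4170878.67 = 4750719.88.
At (462289, 5992770): z_contact = −580168.72 − 4171855.36 + 4750719.88 = -1304.21 m.
Depth below ground = -866.4 − (-1304.21) = 437.8 m.

437.8 m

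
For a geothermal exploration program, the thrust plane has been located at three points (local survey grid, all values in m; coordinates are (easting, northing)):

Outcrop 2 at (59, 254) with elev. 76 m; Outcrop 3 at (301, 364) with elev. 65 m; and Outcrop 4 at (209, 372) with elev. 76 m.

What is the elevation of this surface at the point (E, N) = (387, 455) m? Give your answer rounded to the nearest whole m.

68 m

Two edge vectors: Outcrop 2→Outcrop 3 = (242, 110, -11), Outcrop 2→Outcrop 4 = (150, 118, 0).
Normal n = (Outcrop 2→Outcrop 3) × (Outcrop 2→Outcrop 4) = (1298, -1650, 12056).
So ∂z/∂E = −n_x/n_z = −0.10766 and ∂z/∂N = −n_y/n_z = 0.13686.
Intercept c from Outcrop 2: 76 + 6.35 − 34.76 = 47.59.
At (387, 455): z = −41.7 + 62.3 + 47.59 = 68.2 m.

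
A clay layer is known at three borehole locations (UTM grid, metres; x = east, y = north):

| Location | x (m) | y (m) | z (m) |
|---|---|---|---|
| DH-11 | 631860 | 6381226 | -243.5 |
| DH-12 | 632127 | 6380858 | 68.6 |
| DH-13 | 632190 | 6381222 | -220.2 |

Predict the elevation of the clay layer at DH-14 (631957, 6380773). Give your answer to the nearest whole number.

127 m

Let the plane be z = a·x + b·y + c.
DH-12−DH-11: 267a − 368b = 312.1;  DH-13−DH-11: 330a − 4b = 23.3.
Solving gives a = 0.06086133, b = −0.80394029.
Then c = -243.5 − a·631860 − b·6381226 = 5091425.31.
At (631957, 6380773): z = 38461.7 − 5129760.5 + 5091425.31 = 126.6 m.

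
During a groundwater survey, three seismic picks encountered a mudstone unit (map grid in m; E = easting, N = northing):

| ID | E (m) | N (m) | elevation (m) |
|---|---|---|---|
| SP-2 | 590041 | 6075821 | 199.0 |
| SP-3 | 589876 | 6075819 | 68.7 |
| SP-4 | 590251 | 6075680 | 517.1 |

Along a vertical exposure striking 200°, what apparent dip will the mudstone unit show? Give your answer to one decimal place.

Let the plane be z = a·E + b·N + c.
SP-3−SP-2: −165a − 2b = −130.3;  SP-4−SP-2: 210a − 141b = 318.1.
Solving gives a = 0.80255, b = −1.06073.
Unit vector along 200° is (sin 200°, cos 200°) = (-0.3420, -0.9397).
Slope in that direction = a·(-0.3420) + b·(-0.9397) = 0.72227.
Apparent dip = arctan|0.72227| = 35.8° (true dip is 53.1°, so apparent ≤ true as expected).

35.8°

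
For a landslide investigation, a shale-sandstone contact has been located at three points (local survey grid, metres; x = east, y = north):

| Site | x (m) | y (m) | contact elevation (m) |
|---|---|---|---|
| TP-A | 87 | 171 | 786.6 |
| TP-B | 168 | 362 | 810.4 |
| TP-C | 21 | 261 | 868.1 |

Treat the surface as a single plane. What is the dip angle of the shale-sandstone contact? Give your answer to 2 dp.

38.31°

Let the plane be z = a·x + b·y + c.
TP-B−TP-A: 81a + 191b = 23.8;  TP-C−TP-A: −66a + 90b = 81.5.
Solving gives a = −0.67473, b = 0.41075.
Gradient magnitude |∇z| = √(a² + b²) = √(0.45527 + 0.16872) = 0.78993.
True dip = arctan(0.78993) = 38.31°, dipping toward ESE (azimuth ≈ 121°).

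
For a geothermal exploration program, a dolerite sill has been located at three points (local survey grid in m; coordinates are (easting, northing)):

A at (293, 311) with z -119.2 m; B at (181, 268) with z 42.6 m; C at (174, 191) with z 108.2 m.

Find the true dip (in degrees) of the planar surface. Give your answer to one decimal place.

54.0°

Let the plane be z = a·E + b·N + c.
B−A: −112a − 43b = 161.8;  C−A: −119a − 120b = 227.4.
Solving gives a = −1.15797, b = −0.74668.
Gradient magnitude |∇z| = √(a² + b²) = √(1.34090 + 0.55753) = 1.37783.
True dip = arctan(1.37783) = 54.0°, dipping toward ENE (azimuth ≈ 057°).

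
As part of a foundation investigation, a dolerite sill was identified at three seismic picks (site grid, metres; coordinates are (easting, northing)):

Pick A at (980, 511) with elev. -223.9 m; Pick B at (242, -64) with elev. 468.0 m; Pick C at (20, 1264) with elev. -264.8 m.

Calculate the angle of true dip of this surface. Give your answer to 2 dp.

37.64°

Two edge vectors: Pick A→Pick B = (-738, -575, 691.9), Pick A→Pick C = (-960, 753, -40.9).
Normal n = (Pick A→Pick B) × (Pick A→Pick C) = (-497483.2, -694408.2, -1107714).
So ∂z/∂E = −n_x/n_z = −0.44911 and ∂z/∂N = −n_y/n_z = −0.62688.
Gradient magnitude |∇z| = √(a² + b²) = √(0.20170 + 0.39298) = 0.77116.
True dip = arctan(0.77116) = 37.64°, dipping toward NE (azimuth ≈ 036°).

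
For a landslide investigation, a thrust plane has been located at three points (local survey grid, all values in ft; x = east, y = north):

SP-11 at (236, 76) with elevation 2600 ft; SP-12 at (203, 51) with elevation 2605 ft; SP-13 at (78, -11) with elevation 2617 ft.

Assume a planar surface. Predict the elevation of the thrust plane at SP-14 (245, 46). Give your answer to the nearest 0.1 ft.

2606.5 ft

Two edge vectors: SP-11→SP-12 = (-33, -25, 5), SP-11→SP-13 = (-158, -87, 17).
Normal n = (SP-11→SP-12) × (SP-11→SP-13) = (10, -229, -1079).
So ∂z/∂x = −n_x/n_z = 0.00927 and ∂z/∂y = −n_y/n_z = −0.21223.
Intercept c from SP-11: 2600 − 2.19 + 16.13 = 2613.94.
At (245, 46): z = 2.3 − 9.8 + 2613.94 = 2606.5 ft.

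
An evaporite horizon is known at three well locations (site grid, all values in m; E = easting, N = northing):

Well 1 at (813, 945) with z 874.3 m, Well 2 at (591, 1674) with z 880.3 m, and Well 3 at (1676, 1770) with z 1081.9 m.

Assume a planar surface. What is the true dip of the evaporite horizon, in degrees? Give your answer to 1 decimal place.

Two edge vectors: Well 1→Well 2 = (-222, 729, 6), Well 1→Well 3 = (863, 825, 207.6).
Normal n = (Well 1→Well 2) × (Well 1→Well 3) = (146390.4, 51265.2, -812277).
So ∂z/∂E = −n_x/n_z = 0.18022 and ∂z/∂N = −n_y/n_z = 0.06311.
Gradient magnitude |∇z| = √(a² + b²) = √(0.03248 + 0.00398) = 0.19095.
True dip = arctan(0.19095) = 10.8°, dipping toward WSW (azimuth ≈ 251°).

10.8°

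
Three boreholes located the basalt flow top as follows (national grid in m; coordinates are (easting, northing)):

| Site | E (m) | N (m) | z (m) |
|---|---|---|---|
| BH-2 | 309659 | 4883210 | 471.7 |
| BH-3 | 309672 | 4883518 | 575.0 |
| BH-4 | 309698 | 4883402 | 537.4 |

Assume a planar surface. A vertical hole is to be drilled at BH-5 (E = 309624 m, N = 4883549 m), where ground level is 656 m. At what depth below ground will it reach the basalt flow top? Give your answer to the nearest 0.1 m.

Two edge vectors: BH-2→BH-3 = (13, 308, 103.3), BH-2→BH-4 = (39, 192, 65.7).
Normal n = (BH-2→BH-3) × (BH-2→BH-4) = (402, 3174.6, -9516).
So ∂z/∂E = −n_x/n_z = 0.042244641 and ∂z/∂N = −n_y/n_z = 0.333606557.
Intercept c from BH-2: 471.7 − 13081.43 − 1629070.88 = −1641680.61.
At (309624, 4883549): z_contact = 13079.95 + 1629183.97 − 1641680.61 = 583.31 m.
Depth below ground = 656 − 583.31 = 72.7 m.

72.7 m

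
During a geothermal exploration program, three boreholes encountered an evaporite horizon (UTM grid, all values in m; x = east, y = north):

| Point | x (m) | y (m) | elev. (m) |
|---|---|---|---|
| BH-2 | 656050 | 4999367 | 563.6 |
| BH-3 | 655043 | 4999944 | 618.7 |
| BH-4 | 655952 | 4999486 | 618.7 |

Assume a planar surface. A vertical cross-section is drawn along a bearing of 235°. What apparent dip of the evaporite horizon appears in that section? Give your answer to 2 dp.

37.97°

Let the plane be z = a·x + b·y + c.
BH-3−BH-2: −1007a + 577b = 55.1;  BH-4−BH-2: −98a + 119b = 55.1.
Solving gives a = 0.39875, b = 0.79141.
Unit vector along 235° is (sin 235°, cos 235°) = (-0.8192, -0.5736).
Slope in that direction = a·(-0.8192) + b·(-0.5736) = −0.78057.
Apparent dip = arctan|0.78057| = 37.97° (true dip is 41.5°, so apparent ≤ true as expected).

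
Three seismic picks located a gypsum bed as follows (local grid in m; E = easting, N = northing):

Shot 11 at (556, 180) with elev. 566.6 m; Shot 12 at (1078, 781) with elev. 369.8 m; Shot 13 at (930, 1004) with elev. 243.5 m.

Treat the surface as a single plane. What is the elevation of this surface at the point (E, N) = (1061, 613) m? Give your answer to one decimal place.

444.9 m

Two edge vectors: Shot 11→Shot 12 = (522, 601, -196.8), Shot 11→Shot 13 = (374, 824, -323.1).
Normal n = (Shot 11→Shot 12) × (Shot 11→Shot 13) = (-32019.9, 95055, 205354).
So ∂z/∂E = −n_x/n_z = 0.155925 and ∂z/∂N = −n_y/n_z = −0.462884.
Intercept c from Shot 11: 566.6 − 86.69 + 83.32 = 563.22.
At (1061, 613): z = 165.4 − 283.7 + 563.22 = 444.9 m.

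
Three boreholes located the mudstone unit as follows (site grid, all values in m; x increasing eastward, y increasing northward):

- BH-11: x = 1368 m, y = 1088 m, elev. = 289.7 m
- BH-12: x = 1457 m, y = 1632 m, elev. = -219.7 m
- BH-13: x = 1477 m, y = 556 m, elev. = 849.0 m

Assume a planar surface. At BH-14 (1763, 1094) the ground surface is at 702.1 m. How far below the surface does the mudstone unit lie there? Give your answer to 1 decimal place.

Let the plane be z = a·x + b·y + c.
BH-12−BH-11: 89a + 544b = −509.4;  BH-13−BH-11: 109a − 532b = 559.3.
Solving gives a = 0.311864, b = −0.987419.
Then c = 289.7 − a·1368 − b·1088 = 937.38.
At (1763, 1094): z_contact = 549.82 − 1080.24 + 937.38 = 406.96 m.
Depth below ground = 702.1 − 406.96 = 295.1 m.

295.1 m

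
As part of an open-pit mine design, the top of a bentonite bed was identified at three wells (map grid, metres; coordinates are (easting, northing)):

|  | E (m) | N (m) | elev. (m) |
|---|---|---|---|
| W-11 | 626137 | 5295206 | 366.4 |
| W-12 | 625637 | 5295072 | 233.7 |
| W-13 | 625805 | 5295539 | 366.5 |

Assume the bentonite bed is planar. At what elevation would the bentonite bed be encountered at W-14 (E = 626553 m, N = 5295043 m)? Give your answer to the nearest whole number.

419 m

Two edge vectors: W-11→W-12 = (-500, -134, -132.7), W-11→W-13 = (-332, 333, 0.1).
Normal n = (W-11→W-12) × (W-11→W-13) = (44175.7, 44106.4, -210988).
So ∂z/∂E = −n_x/n_z = 0.20937541 and ∂z/∂N = −n_y/n_z = 0.20904696.
Intercept c from W-11: 366.4 − 131097.69 − 1106946.72 = −1237678.01.
At (626553, 5295043): z = 131184.8 + 1106912.6 − 1237678.01 = 419.4 m.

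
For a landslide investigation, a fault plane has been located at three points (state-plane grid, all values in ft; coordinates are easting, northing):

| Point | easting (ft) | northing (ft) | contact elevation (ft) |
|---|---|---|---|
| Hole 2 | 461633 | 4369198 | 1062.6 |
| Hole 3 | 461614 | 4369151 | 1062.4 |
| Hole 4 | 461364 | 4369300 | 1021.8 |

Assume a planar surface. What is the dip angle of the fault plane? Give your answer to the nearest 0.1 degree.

8.1°

Let the plane be z = a·easting + b·northing + c.
Hole 3−Hole 2: −19a − 47b = −0.2;  Hole 4−Hole 2: −269a + 102b = −40.8.
Solving gives a = 0.13291, b = −0.04948.
Gradient magnitude |∇z| = √(a² + b²) = √(0.01767 + 0.00245) = 0.14182.
True dip = arctan(0.14182) = 8.1°, dipping toward WNW (azimuth ≈ 290°).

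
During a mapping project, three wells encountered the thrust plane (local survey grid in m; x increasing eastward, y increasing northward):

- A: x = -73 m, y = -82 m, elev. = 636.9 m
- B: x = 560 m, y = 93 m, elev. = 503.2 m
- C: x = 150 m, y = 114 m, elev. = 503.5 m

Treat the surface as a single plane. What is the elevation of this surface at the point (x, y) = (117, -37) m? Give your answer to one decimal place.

601.6 m

Two edge vectors: A→B = (633, 175, -133.7), A→C = (223, 196, -133.4).
Normal n = (A→B) × (A→C) = (2860.2, 54627.1, 85043).
So ∂z/∂x = −n_x/n_z = −0.03363 and ∂z/∂y = −n_y/n_z = −0.64235.
Intercept c from A: 636.9 − 2.46 − 52.67 = 581.77.
At (117, -37): z = −3.9 + 23.8 + 581.77 = 601.6 m.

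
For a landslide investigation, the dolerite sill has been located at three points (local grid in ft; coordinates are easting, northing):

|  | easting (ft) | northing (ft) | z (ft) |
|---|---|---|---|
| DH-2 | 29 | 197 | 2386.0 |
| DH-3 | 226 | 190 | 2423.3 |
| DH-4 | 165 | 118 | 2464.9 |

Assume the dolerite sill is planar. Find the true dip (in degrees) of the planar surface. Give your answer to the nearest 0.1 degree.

36.3°

Let the plane be z = a·easting + b·northing + c.
DH-3−DH-2: 197a − 7b = 37.3;  DH-4−DH-2: 136a − 79b = 78.9.
Solving gives a = 0.16388, b = −0.71662.
Gradient magnitude |∇z| = √(a² + b²) = √(0.02686 + 0.51354) = 0.73512.
True dip = arctan(0.73512) = 36.3°, dipping toward NNW (azimuth ≈ 347°).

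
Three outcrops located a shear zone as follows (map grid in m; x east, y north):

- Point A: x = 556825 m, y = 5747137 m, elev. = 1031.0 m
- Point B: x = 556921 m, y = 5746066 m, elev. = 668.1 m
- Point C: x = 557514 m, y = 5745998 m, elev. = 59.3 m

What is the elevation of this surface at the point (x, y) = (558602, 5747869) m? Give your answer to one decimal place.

-560.0 m

Two edge vectors: Point A→Point B = (96, -1071, -362.9), Point A→Point C = (689, -1139, -971.7).
Normal n = (Point A→Point B) × (Point A→Point C) = (627347.6, -156754.9, 628575).
So ∂z/∂x = −n_x/n_z = −0.998047329 and ∂z/∂y = −n_y/n_z = 0.249381379.
Intercept c from Point A: 1031 + 555737.70 − 1433228.95 = −876460.24.
At (558602, 5747869): z = −557511.2 + 1433411.5 − 876460.24 = -560.0 m.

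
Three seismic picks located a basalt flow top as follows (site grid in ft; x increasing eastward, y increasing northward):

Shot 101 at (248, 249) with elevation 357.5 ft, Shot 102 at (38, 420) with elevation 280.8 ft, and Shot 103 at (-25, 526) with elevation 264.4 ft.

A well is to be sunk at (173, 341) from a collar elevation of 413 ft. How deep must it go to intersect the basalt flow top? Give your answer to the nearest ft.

Let the plane be z = a·x + b·y + c.
Shot 102−Shot 101: −210a + 171b = −76.7;  Shot 103−Shot 101: −273a + 277b = −93.1.
Solving gives a = 0.46364, b = 0.12084.
Then c = 357.5 − a·248 − b·249 = 212.43.
At (173, 341): z_contact = 80.2 + 41.2 + 212.43 = 333.8 ft.
Depth below ground = 413 − 333.8 = 79 ft.

79 ft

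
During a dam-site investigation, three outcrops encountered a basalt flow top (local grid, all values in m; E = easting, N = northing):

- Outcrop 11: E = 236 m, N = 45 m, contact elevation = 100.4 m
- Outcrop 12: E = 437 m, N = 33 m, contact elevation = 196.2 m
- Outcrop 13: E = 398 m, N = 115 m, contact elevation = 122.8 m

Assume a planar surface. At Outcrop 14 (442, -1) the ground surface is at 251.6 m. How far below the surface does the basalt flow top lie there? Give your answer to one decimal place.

Two edge vectors: Outcrop 11→Outcrop 12 = (201, -12, 95.8), Outcrop 11→Outcrop 13 = (162, 70, 22.4).
Normal n = (Outcrop 11→Outcrop 12) × (Outcrop 11→Outcrop 13) = (-6974.8, 11017.2, 16014).
So ∂z/∂E = −n_x/n_z = 0.43554 and ∂z/∂N = −n_y/n_z = −0.68797.
Intercept c from Outcrop 11: 100.4 − 102.79 + 30.96 = 28.57.
At (442, -1): z_contact = 192.51 + 0.69 + 28.57 = 221.77 m.
Depth below ground = 251.6 − 221.77 = 29.8 m.

29.8 m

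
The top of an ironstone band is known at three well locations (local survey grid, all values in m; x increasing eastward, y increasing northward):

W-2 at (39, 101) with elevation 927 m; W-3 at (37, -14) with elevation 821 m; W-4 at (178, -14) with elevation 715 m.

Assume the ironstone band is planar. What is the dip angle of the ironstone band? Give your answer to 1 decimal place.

Two edge vectors: W-2→W-3 = (-2, -115, -106), W-2→W-4 = (139, -115, -212).
Normal n = (W-2→W-3) × (W-2→W-4) = (12190, -15158, 16215).
So ∂z/∂x = −n_x/n_z = −0.75177 and ∂z/∂y = −n_y/n_z = 0.93481.
Gradient magnitude |∇z| = √(a² + b²) = √(0.56516 + 0.87388) = 1.19960.
True dip = arctan(1.19960) = 50.2°, dipping toward SE (azimuth ≈ 141°).

50.2°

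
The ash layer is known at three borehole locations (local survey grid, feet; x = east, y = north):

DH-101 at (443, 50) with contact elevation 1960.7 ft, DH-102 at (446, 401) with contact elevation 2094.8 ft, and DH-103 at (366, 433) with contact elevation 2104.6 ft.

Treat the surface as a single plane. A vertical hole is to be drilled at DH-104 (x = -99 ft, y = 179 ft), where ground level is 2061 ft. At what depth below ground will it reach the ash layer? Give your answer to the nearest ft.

67 ft

Two edge vectors: DH-101→DH-102 = (3, 351, 134.1), DH-101→DH-103 = (-77, 383, 143.9).
Normal n = (DH-101→DH-102) × (DH-101→DH-103) = (-851.4, -10757.4, 28176).
So ∂z/∂x = −n_x/n_z = 0.03022 and ∂z/∂y = −n_y/n_z = 0.38179.
Intercept c from DH-101: 1960.7 − 13.39 − 19.09 = 1928.22.
At (-99, 179): z_contact = −3.0 + 68.3 + 1928.22 = 1993.6 ft.
Depth below ground = 2061 − 1993.6 = 67 ft.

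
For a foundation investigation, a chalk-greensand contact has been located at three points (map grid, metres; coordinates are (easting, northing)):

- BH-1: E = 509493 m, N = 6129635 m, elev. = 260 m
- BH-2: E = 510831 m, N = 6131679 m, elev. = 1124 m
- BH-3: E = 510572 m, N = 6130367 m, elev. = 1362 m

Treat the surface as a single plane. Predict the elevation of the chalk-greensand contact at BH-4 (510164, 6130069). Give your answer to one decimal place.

Two edge vectors: BH-1→BH-2 = (1338, 2044, 864), BH-1→BH-3 = (1079, 732, 1102).
Normal n = (BH-1→BH-2) × (BH-1→BH-3) = (1620040, -542220, -1226060).
So ∂z/∂E = −n_x/n_z = 1.321338271 and ∂z/∂N = −n_y/n_z = −0.442245893.
Intercept c from BH-1: 260 − 673212.60 + 2710805.91 = 2037853.31.
At (510164, 6130069): z = 674099.2 − 2710997.8 + 2037853.31 = 954.7 m.

954.7 m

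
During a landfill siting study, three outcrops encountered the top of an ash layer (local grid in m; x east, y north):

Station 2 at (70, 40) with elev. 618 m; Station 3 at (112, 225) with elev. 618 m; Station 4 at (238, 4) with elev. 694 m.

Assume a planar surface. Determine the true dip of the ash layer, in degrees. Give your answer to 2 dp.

Two edge vectors: Station 2→Station 3 = (42, 185, 0), Station 2→Station 4 = (168, -36, 76).
Normal n = (Station 2→Station 3) × (Station 2→Station 4) = (14060, -3192, -32592).
So ∂z/∂x = −n_x/n_z = 0.43139 and ∂z/∂y = −n_y/n_z = −0.09794.
Gradient magnitude |∇z| = √(a² + b²) = √(0.18610 + 0.00959) = 0.44237.
True dip = arctan(0.44237) = 23.86°, dipping toward WNW (azimuth ≈ 283°).

23.86°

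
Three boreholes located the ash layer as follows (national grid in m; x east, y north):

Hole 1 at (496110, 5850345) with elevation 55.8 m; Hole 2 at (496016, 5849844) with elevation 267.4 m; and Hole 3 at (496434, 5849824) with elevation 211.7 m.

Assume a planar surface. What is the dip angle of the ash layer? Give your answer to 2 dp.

Two edge vectors: Hole 1→Hole 2 = (-94, -501, 211.6), Hole 1→Hole 3 = (324, -521, 155.9).
Normal n = (Hole 1→Hole 2) × (Hole 1→Hole 3) = (32137.7, 83213, 211298).
So ∂z/∂x = −n_x/n_z = −0.15210 and ∂z/∂y = −n_y/n_z = −0.39382.
Gradient magnitude |∇z| = √(a² + b²) = √(0.02313 + 0.15509) = 0.42217.
True dip = arctan(0.42217) = 22.89°, dipping toward NNE (azimuth ≈ 021°).

22.89°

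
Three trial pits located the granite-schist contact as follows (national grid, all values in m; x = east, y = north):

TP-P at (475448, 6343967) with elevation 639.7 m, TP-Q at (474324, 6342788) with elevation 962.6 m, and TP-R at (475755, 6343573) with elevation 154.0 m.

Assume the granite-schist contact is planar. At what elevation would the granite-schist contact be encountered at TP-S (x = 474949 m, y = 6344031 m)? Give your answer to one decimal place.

Let the plane be z = a·x + b·y + c.
TP-Q−TP-P: −1124a − 1179b = 322.9;  TP-R−TP-P: 307a − 394b = −485.7.
Solving gives a = −0.869601235, b = 0.555158429.
Then c = 639.7 − a·475448 − b·6343967 = −3107816.88.
At (474949, 6344031): z = −413016.2 + 3521942.3 − 3107816.88 = 1109.2 m.

1109.2 m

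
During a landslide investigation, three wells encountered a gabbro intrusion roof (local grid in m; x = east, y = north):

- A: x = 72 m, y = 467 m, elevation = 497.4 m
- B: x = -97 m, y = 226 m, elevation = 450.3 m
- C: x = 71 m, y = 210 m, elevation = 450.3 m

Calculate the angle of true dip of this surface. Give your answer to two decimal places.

10.43°

Two edge vectors: A→B = (-169, -241, -47.1), A→C = (-1, -257, -47.1).
Normal n = (A→B) × (A→C) = (-753.6, -7912.8, 43192).
So ∂z/∂x = −n_x/n_z = 0.01745 and ∂z/∂y = −n_y/n_z = 0.18320.
Gradient magnitude |∇z| = √(a² + b²) = √(0.00030 + 0.03356) = 0.18403.
True dip = arctan(0.18403) = 10.43°, dipping toward S (azimuth ≈ 185°).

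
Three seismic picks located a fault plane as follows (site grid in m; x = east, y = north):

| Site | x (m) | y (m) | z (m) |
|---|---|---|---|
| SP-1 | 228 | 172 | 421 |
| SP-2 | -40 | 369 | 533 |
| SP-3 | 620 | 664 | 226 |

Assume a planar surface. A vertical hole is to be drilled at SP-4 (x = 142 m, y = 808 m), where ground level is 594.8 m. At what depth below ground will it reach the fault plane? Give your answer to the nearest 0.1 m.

Let the plane be z = a·x + b·y + c.
SP-2−SP-1: −268a + 197b = 112;  SP-3−SP-1: 392a + 492b = −195.
Solving gives a = −0.44729, b = −0.03997.
Then c = 421 − a·228 − b·172 = 529.86.
At (142, 808): z_contact = −63.51 − 32.29 + 529.86 = 434.05 m.
Depth below ground = 594.8 − 434.05 = 160.8 m.

160.8 m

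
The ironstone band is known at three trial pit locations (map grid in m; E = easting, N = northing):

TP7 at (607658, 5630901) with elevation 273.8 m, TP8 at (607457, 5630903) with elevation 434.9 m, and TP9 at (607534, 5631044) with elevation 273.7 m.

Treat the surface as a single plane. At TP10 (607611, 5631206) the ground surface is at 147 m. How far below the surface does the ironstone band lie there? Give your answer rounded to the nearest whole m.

Two edge vectors: TP7→TP8 = (-201, 2, 161.1), TP7→TP9 = (-124, 143, -0.1).
Normal n = (TP7→TP8) × (TP7→TP9) = (-23037.5, -19996.5, -28495).
So ∂z/∂E = −n_x/n_z = −0.80847517 and ∂z/∂N = −n_y/n_z = −0.70175469.
Intercept c from TP7: 273.8 + 491276.41 + 3951511.21 = 4443061.41.
At (607611, 5631206): z_contact = −491238.4 − 3951725.2 + 4443061.41 = 97.8 m.
Depth below ground = 147 − 97.8 = 49 m.

49 m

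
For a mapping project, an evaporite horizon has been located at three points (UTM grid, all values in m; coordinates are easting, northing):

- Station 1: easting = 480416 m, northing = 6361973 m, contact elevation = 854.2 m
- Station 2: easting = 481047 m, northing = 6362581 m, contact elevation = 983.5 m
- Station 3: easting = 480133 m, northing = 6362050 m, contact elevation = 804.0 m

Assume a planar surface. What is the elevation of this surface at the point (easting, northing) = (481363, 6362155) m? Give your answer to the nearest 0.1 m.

1032.0 m

Let the plane be z = a·easting + b·northing + c.
Station 2−Station 1: 631a + 608b = 129.3;  Station 3−Station 1: −283a + 77b = −50.2.
Solving gives a = 0.183446710, b = 0.022278168.
Then c = 854.2 − a·480416 − b·6361973 = −229009.64.
At (481363, 6362155): z = 88304.5 + 141737.2 − 229009.64 = 1032.0 m.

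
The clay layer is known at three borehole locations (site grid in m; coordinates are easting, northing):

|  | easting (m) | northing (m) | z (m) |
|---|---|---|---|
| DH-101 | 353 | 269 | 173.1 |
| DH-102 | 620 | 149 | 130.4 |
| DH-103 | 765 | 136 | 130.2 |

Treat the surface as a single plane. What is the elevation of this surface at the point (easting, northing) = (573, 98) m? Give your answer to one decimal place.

Two edge vectors: DH-101→DH-102 = (267, -120, -42.7), DH-101→DH-103 = (412, -133, -42.9).
Normal n = (DH-101→DH-102) × (DH-101→DH-103) = (-531.1, -6138.1, 13929).
So ∂z/∂easting = −n_x/n_z = 0.03813 and ∂z/∂northing = −n_y/n_z = 0.44067.
Intercept c from DH-101: 173.1 − 13.46 − 118.54 = 41.10.
At (573, 98): z = 21.8 + 43.2 + 41.10 = 106.1 m.

106.1 m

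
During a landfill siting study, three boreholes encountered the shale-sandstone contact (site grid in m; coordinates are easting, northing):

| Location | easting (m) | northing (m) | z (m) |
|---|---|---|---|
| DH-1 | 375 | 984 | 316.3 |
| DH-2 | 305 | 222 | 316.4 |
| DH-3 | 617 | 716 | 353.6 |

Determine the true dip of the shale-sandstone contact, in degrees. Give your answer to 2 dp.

7.99°

Let the plane be z = a·easting + b·northing + c.
DH-2−DH-1: −70a − 762b = 0.1;  DH-3−DH-1: 242a − 268b = 37.3.
Solving gives a = 0.13977, b = −0.01297.
Gradient magnitude |∇z| = √(a² + b²) = √(0.01954 + 0.00017) = 0.14037.
True dip = arctan(0.14037) = 7.99°, dipping toward W (azimuth ≈ 275°).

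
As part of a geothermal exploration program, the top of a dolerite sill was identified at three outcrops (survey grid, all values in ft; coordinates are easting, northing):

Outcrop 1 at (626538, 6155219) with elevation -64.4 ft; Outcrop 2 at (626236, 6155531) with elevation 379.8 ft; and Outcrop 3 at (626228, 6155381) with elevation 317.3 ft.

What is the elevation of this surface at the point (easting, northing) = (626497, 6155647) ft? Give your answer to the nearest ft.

Let the plane be z = a·easting + b·northing + c.
Outcrop 2−Outcrop 1: −302a + 312b = 444.2;  Outcrop 3−Outcrop 1: −310a + 162b = 381.7.
Solving gives a = −0.98606578, b = 0.46925684.
Then c = -64.4 − a·626538 − b·6155219 = −2270635.35.
At (626497, 6155647): z = −617767.3 + 2888579.5 − 2270635.35 = 176.9 ft.

177 ft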